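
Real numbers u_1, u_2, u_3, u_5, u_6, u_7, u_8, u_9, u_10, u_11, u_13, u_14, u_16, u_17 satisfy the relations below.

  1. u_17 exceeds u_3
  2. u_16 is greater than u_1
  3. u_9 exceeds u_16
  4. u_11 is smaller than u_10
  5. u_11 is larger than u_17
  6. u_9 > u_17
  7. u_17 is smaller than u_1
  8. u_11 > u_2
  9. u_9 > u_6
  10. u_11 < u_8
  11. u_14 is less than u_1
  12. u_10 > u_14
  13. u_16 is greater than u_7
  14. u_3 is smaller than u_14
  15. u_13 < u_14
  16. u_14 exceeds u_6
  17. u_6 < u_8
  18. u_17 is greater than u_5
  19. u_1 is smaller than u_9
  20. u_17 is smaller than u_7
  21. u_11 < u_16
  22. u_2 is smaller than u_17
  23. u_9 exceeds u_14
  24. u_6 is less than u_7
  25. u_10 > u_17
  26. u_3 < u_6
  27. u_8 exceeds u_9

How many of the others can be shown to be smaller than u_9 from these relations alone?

The elements the relations force below u_9 are u_2, u_13, u_5, u_3, u_17, u_6, u_14, u_1, u_7, u_11, u_16 — no chain reaches any other.
That is 11.

11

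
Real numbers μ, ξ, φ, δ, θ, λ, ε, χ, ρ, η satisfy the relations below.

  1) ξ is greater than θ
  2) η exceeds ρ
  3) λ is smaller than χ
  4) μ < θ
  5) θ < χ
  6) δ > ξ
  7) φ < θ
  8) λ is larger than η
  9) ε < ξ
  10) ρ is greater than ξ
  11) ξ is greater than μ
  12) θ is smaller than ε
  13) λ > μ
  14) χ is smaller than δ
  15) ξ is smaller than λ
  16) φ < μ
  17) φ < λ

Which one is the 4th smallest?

Chaining the given pairs: φ < μ < θ < ε < ξ < ρ < η < λ < χ < δ.
Counting 4 from the smallest end gives ε.

ε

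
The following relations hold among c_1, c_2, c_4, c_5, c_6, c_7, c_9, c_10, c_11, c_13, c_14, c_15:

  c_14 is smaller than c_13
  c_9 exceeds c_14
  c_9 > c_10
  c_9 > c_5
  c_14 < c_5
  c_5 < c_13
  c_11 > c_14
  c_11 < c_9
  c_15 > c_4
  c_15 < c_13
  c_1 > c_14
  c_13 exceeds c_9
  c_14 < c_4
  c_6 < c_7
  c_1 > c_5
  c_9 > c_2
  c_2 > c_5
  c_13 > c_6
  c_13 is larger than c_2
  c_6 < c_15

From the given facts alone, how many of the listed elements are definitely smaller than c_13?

9

From c_13 the given relations immediately reach c_14, c_6, c_5, c_2, c_15, c_9.
From those, c_4, c_11, c_10 — 9 in total.
Nothing else is reachable below c_13; 9 in all.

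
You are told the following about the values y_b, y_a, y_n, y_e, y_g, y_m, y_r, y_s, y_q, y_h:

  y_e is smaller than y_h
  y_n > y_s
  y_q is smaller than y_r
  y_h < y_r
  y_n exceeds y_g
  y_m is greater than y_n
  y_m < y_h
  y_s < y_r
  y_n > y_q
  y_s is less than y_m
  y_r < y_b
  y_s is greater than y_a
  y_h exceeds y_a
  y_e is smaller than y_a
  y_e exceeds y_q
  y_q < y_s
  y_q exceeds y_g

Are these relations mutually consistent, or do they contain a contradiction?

consistent

The single ordering y_g < y_q < y_e < y_a < y_s < y_n < y_m < y_h < y_r < y_b satisfies every listed relation, so no contradiction arises.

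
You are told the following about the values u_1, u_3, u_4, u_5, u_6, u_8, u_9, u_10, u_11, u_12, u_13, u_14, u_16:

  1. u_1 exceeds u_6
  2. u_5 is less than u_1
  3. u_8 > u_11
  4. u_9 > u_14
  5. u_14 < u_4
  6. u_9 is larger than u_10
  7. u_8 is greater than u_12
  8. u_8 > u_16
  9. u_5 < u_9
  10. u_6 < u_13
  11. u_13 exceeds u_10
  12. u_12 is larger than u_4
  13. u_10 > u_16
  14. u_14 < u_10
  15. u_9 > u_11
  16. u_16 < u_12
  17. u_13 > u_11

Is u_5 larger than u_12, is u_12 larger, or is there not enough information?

Following every chain through u_5: above u_5 we get u_1, u_9.
u_12 is not reached, and no chain runs the other way from u_12 to u_5.
So the given relations leave the order of u_5 and u_12 undetermined.

undetermined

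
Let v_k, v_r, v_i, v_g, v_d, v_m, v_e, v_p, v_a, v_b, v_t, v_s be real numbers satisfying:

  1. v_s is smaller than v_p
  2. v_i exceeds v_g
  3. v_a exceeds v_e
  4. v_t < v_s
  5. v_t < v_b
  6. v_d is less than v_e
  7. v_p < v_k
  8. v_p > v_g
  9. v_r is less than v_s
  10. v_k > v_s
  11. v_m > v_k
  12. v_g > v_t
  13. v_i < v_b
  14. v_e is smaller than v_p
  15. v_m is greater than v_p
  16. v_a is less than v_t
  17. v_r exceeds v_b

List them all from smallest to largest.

Nothing is placed below v_d, so it is least; from there v_d < v_e; v_e < v_a; v_a < v_t; v_t < v_g; v_g < v_i; v_i < v_b; v_b < v_r; v_r < v_s; v_s < v_p; v_p < v_k; v_k < v_m, each given directly.

v_d < v_e < v_a < v_t < v_g < v_i < v_b < v_r < v_s < v_p < v_k < v_m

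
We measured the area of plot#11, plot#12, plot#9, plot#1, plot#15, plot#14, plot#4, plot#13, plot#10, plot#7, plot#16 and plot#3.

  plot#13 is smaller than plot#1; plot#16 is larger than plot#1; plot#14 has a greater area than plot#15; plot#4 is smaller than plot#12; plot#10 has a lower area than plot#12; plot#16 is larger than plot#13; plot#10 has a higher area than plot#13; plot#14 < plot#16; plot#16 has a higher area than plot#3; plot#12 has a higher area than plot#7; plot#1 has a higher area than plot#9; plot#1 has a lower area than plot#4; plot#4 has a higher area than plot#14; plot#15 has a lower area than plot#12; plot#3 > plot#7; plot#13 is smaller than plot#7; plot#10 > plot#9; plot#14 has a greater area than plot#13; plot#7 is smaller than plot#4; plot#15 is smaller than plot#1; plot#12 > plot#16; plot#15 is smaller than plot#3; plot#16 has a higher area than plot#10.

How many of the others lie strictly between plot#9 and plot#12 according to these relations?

The relations place plot#9 below plot#12. An element lies strictly between them when it is forced above plot#9 and also forced below plot#12.
Above plot#9: {plot#10, plot#1, plot#4, plot#16}. Below plot#12: {plot#13, plot#15, plot#14, plot#10, plot#7, plot#3, plot#1, plot#4, plot#16}.
Intersection: {plot#10, plot#1, plot#4, plot#16} — 4.

4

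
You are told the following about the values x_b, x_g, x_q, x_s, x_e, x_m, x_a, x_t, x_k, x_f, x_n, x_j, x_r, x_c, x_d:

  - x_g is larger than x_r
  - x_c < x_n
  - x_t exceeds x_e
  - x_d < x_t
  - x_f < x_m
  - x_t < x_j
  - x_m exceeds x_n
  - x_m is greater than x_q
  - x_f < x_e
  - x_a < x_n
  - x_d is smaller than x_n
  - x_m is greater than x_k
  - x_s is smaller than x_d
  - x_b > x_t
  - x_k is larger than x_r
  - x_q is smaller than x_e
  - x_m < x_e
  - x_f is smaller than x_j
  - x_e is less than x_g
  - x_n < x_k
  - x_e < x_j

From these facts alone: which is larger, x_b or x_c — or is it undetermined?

Following the relations from x_c: x_c < x_n < x_k < x_m < x_e < x_t < x_b.
So x_b is larger.

x_b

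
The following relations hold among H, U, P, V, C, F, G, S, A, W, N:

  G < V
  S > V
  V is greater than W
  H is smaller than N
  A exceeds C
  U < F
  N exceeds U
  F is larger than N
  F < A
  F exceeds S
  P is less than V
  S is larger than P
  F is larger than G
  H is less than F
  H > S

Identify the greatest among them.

A

G is not greatest since G < V; P is not greatest since P < V; W is not greatest since W < V; V is not greatest since V < S; U is not greatest since U < F; S is not greatest since S < H; H is not greatest since H < N; C is not greatest since C < A; N is not greatest since N < F; F is not greatest since F < A.
Only A has nothing above it, so A is the greatest.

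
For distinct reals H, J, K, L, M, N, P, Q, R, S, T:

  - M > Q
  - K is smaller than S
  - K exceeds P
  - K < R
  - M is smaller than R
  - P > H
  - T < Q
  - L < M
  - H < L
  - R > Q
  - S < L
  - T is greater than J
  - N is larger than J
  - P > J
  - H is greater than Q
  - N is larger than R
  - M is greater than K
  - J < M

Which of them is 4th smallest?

Chaining the given pairs: J < T < Q < H < P < K < S < L < M < R < N.
The 4th smallest is H.

H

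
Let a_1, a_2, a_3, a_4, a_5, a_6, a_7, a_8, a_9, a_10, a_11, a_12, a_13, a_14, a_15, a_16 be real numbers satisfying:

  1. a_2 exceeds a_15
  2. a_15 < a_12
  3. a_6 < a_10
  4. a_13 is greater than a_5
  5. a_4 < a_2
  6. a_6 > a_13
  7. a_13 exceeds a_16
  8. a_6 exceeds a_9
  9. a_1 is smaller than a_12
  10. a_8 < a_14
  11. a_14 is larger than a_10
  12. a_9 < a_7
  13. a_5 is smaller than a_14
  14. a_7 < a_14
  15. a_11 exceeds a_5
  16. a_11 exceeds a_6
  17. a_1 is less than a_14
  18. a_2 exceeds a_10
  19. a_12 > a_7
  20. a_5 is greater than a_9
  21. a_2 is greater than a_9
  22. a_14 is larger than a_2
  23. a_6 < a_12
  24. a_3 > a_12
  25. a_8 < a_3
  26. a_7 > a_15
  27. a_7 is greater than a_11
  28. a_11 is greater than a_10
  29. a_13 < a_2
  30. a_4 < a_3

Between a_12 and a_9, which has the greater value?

a_9 < a_5 and a_5 < a_13 give a_9 < a_13.
Then a_13 < a_6 extends the chain to a_6.
Then a_6 < a_10 extends the chain to a_10.
With a_10 < a_11: a_9 < a_5 < a_13 < a_6 < a_10 < a_11.
With a_11 < a_7: a_9 < a_5 < a_13 < a_6 < a_10 < a_11 < a_7.
Then a_7 < a_12 extends the chain to a_12.
So a_9 < a_12; a_12 is the larger of the two.

a_12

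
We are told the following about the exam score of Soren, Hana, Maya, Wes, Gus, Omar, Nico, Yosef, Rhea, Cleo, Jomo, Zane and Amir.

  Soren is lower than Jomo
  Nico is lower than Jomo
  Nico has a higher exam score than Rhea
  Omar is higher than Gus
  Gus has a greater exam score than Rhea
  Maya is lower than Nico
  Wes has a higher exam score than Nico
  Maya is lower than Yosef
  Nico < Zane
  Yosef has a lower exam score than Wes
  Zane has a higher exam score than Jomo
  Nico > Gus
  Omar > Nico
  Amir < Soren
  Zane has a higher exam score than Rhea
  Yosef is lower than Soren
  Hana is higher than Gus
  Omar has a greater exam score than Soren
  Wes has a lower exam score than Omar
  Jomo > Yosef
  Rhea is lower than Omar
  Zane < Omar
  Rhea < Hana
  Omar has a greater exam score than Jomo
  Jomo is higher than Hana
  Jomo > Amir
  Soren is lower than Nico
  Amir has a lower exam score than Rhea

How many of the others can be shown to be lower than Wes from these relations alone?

7

From Wes the given relations immediately reach Yosef, Nico.
From those, Maya, Rhea, Gus, Soren — 6 in total.
From those, Amir — 7 in total.
Nothing else is reachable below Wes; 7 in all.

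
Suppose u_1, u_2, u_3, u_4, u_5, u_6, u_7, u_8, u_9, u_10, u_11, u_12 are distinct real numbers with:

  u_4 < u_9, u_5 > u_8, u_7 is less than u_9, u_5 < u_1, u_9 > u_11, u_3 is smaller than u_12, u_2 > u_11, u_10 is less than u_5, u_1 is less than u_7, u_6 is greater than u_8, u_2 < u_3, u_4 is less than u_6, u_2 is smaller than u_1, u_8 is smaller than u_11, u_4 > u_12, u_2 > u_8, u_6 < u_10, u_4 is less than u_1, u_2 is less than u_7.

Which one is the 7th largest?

The consecutive relations fix a unique order: u_8 < u_11 < u_2 < u_3 < u_12 < u_4 < u_6 < u_10 < u_5 < u_1 < u_7 < u_9.
Counting 7 from the largest end gives u_4.

u_4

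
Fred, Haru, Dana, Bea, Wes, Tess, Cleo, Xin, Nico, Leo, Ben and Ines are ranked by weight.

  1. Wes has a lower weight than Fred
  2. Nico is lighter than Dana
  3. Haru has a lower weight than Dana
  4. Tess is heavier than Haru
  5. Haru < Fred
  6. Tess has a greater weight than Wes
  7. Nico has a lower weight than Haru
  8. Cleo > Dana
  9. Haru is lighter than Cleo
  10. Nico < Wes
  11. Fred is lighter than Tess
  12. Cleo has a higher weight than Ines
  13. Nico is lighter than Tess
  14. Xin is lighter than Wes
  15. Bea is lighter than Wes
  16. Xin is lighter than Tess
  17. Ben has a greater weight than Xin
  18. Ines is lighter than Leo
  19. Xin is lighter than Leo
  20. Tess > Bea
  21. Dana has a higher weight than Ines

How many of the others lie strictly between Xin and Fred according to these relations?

1

Chaining upward from Xin reaches: Ben, Wes, Leo, Tess.
Chaining downward from Fred reaches: Bea, Nico, Haru, Wes.
Strictly between Xin and Fred are those in both lists: Wes — 1 element.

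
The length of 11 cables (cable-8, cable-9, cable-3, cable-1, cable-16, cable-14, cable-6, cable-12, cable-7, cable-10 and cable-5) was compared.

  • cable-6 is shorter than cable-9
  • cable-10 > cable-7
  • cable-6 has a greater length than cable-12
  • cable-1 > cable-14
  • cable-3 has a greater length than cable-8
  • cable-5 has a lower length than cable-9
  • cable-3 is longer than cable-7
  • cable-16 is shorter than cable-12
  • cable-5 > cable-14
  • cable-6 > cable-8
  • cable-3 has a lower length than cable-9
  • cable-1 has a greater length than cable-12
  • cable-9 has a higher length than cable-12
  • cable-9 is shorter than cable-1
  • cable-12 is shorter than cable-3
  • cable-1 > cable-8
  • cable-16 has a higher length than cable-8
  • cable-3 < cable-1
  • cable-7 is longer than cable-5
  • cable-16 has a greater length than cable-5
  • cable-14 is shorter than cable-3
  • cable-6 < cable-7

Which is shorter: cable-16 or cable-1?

cable-16

Link the given pairs in sequence: cable-16 < cable-12; cable-12 < cable-6; cable-6 < cable-7; cable-7 < cable-3; cable-3 < cable-9; cable-9 < cable-1.
Together: cable-16 < cable-12 < cable-6 < cable-7 < cable-3 < cable-9 < cable-1.
So cable-16 < cable-1; cable-16 is the shorter of the two.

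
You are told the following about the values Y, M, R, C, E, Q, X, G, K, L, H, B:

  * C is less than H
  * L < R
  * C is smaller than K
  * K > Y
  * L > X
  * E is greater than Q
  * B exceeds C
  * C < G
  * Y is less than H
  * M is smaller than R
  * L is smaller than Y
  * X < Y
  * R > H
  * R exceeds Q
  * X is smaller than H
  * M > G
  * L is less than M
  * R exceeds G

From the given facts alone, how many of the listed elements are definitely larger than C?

The elements the relations force above C are G, B, H, K, M, R — no chain reaches any other.
That is 6.

6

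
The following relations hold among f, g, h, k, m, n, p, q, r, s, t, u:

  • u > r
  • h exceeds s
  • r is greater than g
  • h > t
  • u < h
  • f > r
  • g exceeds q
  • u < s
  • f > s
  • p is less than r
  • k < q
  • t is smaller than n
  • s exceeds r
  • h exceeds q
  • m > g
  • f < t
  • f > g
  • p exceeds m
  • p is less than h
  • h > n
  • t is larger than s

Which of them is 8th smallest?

s

The consecutive relations fix a unique order: k < q < g < m < p < r < u < s < f < t < n < h.
The 8th smallest is s.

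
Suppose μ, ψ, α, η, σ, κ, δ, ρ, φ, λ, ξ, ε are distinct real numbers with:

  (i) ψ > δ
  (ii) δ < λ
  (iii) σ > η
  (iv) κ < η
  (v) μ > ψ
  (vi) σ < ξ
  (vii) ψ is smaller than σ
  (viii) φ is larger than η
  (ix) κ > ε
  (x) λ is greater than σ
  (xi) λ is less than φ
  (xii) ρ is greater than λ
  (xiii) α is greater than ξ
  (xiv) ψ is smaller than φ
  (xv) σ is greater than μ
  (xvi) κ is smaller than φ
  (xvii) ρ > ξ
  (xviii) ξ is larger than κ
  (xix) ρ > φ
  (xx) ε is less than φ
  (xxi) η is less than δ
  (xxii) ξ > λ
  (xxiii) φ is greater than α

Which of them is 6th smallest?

Piecing the relations together gives one ordering: ε < κ < η < δ < ψ < μ < σ < λ < ξ < α < φ < ρ.
The 6th smallest is μ.

μ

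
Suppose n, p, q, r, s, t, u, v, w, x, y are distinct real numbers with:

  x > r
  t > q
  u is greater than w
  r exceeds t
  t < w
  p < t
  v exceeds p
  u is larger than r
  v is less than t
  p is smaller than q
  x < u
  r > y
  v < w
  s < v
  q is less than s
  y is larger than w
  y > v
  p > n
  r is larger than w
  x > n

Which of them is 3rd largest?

r

The consecutive relations fix a unique order: n < p < q < s < v < t < w < y < r < x < u.
The 3rd largest is r.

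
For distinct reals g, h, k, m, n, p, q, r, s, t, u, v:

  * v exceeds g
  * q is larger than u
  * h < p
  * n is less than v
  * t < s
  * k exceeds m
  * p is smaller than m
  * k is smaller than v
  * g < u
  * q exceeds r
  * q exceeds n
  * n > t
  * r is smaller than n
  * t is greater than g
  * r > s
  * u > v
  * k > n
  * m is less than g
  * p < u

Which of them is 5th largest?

Piecing the relations together gives one ordering: h < p < m < g < t < s < r < n < k < v < u < q.
Counting 5 from the largest end gives n.

n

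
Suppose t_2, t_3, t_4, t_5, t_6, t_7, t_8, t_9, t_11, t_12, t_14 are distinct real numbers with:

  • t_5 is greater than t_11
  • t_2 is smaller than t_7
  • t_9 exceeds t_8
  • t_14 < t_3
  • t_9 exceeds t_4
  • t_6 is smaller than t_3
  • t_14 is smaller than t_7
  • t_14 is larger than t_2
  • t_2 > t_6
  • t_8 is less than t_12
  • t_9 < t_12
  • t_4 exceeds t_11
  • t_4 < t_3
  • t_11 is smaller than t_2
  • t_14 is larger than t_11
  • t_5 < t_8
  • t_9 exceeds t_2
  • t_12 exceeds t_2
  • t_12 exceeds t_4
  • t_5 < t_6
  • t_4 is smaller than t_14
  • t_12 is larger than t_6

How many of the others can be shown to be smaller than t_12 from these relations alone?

The elements the relations force below t_12 are t_11, t_5, t_6, t_4, t_8, t_2, t_9 — no chain reaches any other.
That is 7.

7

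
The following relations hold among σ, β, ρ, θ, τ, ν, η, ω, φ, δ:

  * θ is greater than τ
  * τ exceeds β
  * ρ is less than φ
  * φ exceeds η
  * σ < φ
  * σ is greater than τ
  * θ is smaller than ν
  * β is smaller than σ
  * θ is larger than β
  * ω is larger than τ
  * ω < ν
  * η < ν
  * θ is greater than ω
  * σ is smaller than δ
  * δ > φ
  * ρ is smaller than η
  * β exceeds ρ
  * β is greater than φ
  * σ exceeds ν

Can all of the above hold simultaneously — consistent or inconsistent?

Chaining the given relations yields φ < β < τ < ω < θ < ν < σ, so φ < σ. But one relation states σ < φ. These cannot both hold.

inconsistent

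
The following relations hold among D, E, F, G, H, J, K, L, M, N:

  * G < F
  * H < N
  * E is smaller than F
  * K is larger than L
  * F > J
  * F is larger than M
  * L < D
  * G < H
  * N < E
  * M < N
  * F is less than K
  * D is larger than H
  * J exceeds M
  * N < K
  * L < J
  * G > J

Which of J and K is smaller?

J < G < H < N < E < F < K, by transitivity through G, H, N, E, F.
So J < K; J is the smaller of the two.

J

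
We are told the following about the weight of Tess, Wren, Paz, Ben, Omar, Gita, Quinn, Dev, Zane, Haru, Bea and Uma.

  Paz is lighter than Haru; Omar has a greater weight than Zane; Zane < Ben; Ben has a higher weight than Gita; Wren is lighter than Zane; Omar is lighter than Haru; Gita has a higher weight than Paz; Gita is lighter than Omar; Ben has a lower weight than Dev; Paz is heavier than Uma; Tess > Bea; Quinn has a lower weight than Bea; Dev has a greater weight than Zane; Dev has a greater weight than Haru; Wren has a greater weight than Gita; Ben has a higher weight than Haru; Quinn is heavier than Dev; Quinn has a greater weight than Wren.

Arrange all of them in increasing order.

Uma < Paz < Gita < Wren < Zane < Omar < Haru < Ben < Dev < Quinn < Bea < Tess

Nothing is placed below Uma, so it is least; from there Uma < Paz; Paz < Gita; Gita < Wren; Wren < Zane; Zane < Omar; Omar < Haru; Haru < Ben; Ben < Dev; Dev < Quinn; Quinn < Bea; Bea < Tess, each given directly.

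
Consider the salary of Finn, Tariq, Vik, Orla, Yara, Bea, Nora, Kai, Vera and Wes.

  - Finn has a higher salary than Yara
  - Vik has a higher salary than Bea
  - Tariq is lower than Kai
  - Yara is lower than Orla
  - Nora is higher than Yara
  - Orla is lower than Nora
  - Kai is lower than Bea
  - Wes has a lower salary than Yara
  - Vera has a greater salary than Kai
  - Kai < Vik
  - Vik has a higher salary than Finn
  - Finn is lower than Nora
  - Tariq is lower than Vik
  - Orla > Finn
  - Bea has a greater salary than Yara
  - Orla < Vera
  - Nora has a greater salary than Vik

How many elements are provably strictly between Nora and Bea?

1

Chaining upward from Bea reaches: Vik.
Chaining downward from Nora reaches: Tariq, Kai, Wes, Yara, Finn, Orla, Vik.
Strictly between Bea and Nora are those in both lists: Vik — 1 element.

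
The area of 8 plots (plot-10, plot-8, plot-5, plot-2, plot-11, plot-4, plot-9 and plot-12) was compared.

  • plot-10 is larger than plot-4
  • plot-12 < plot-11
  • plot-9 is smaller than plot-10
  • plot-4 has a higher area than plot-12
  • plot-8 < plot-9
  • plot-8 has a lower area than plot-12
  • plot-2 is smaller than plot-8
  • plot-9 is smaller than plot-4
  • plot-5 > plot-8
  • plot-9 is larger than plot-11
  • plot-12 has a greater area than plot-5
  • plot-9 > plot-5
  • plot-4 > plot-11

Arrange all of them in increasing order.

Nothing is placed below plot-2, so it is least; from there plot-2 < plot-8; plot-8 < plot-5; plot-5 < plot-12; plot-12 < plot-11; plot-11 < plot-9; plot-9 < plot-4; plot-4 < plot-10, each given directly.

plot-2 < plot-8 < plot-5 < plot-12 < plot-11 < plot-9 < plot-4 < plot-10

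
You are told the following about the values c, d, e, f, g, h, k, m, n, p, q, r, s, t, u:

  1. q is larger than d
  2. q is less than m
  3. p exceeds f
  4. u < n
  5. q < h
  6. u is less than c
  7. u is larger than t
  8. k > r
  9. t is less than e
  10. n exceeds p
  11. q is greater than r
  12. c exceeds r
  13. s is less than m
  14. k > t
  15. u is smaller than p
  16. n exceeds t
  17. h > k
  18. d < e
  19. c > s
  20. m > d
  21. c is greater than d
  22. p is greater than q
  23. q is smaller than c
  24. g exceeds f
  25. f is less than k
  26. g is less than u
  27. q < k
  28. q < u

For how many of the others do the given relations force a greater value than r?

8

From r the given relations immediately reach q, c, k.
From those, u, m, p, h — 7 in total.
From those, n — 8 in total.
Nothing else is reachable above r; 8 in all.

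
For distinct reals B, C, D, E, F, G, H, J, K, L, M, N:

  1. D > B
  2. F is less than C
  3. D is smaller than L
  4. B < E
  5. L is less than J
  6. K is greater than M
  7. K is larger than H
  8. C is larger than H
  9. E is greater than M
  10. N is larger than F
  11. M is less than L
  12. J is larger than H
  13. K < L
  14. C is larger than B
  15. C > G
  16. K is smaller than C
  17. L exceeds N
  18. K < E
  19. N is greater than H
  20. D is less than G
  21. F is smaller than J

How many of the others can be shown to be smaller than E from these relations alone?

4

From E the given relations immediately reach M, B, K.
From those, H — 4 in total.
Nothing else is reachable below E; 4 in all.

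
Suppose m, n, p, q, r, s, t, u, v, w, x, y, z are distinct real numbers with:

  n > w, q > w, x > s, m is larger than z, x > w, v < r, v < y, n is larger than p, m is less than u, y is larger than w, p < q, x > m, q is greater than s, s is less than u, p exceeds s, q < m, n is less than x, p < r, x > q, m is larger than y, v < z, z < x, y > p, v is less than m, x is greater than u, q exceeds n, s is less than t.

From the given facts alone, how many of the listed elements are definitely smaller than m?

The elements the relations force below m are s, v, w, p, z, y, n, q — no chain reaches any other.
That is 8.

8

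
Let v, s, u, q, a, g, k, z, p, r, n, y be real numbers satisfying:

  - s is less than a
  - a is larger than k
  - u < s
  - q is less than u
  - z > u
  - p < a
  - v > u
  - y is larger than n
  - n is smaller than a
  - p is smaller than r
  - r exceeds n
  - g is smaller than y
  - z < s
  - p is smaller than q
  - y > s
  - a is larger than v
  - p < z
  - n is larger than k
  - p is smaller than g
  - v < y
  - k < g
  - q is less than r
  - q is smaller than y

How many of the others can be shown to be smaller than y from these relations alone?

9

The elements the relations force below y are k, p, g, q, u, v, z, s, n — no chain reaches any other.
That is 9.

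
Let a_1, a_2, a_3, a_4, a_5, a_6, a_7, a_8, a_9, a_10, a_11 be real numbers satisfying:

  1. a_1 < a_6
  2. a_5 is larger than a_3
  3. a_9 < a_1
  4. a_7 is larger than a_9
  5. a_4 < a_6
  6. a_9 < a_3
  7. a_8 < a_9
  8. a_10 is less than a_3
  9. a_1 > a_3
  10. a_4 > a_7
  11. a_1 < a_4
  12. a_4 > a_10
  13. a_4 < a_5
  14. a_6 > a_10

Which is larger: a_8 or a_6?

Following the relations from a_8: a_8 < a_9 < a_3 < a_1 < a_4 < a_6.
So a_8 < a_6; a_6 is the larger of the two.

a_6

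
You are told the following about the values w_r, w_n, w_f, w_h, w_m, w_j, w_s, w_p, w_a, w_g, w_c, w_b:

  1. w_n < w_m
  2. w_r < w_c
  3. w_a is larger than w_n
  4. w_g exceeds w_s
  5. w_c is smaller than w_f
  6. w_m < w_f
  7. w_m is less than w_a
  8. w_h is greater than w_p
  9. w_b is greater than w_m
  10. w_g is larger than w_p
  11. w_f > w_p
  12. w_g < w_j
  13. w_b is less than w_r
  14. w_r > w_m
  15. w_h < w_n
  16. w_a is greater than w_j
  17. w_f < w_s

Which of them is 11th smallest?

w_j

Chaining the given pairs: w_p < w_h < w_n < w_m < w_b < w_r < w_c < w_f < w_s < w_g < w_j < w_a.
The 11th smallest is w_j.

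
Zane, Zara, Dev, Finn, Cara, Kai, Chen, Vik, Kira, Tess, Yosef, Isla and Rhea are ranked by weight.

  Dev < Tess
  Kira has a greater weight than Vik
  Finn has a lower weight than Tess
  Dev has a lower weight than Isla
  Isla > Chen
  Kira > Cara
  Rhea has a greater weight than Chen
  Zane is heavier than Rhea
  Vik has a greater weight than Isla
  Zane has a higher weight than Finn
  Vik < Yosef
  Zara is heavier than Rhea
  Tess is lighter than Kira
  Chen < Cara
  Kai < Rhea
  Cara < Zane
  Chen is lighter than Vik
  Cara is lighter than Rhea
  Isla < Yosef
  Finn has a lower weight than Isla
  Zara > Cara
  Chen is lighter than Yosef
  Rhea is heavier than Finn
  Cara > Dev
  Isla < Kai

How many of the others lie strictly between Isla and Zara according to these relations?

Chaining upward from Isla reaches: Kai, Rhea, Vik, Kira, Yosef, Zane.
Chaining downward from Zara reaches: Chen, Dev, Cara, Finn, Kai, Rhea.
Strictly between Isla and Zara are those in both lists: Kai, Rhea — 2 elements.

2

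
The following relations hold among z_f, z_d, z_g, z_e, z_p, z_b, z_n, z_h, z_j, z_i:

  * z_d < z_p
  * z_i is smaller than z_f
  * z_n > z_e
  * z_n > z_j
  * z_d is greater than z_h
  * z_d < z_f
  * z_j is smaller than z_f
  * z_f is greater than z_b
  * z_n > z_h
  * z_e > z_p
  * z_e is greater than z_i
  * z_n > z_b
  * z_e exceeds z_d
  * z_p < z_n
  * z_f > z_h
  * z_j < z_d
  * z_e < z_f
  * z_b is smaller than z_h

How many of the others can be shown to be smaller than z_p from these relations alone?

4

From z_p the given relations immediately reach z_d.
From those, z_h, z_j — 3 in total.
From those, z_b — 4 in total.
No other element is forced below z_p by the given relations, so the count is 4.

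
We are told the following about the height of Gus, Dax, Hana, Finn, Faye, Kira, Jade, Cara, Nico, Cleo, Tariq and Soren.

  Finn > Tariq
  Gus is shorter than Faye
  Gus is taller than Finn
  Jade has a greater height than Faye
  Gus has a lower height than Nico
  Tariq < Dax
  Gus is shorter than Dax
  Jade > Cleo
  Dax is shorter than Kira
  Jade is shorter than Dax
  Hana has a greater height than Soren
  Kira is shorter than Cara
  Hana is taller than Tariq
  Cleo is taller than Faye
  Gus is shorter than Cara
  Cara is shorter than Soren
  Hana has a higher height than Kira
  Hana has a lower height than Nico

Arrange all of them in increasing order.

Tariq < Finn < Gus < Faye < Cleo < Jade < Dax < Kira < Cara < Soren < Hana < Nico

Nothing is placed below Tariq, so it is least; from there Tariq < Finn; Finn < Gus; Gus < Faye; Faye < Cleo; Cleo < Jade; Jade < Dax; Dax < Kira; Kira < Cara; Cara < Soren; Soren < Hana; Hana < Nico, each given directly.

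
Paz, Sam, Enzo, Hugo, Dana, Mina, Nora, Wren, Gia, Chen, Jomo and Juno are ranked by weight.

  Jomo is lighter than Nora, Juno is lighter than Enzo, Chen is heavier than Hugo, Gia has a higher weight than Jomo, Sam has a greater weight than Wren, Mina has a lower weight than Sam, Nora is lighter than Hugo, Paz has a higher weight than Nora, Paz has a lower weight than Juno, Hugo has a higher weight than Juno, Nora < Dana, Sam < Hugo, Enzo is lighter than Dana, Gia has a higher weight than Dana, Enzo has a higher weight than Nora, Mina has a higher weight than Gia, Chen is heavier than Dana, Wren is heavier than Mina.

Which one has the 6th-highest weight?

Gia

The consecutive relations fix a unique order: Jomo < Nora < Paz < Juno < Enzo < Dana < Gia < Mina < Wren < Sam < Hugo < Chen.
Counting 6 from the largest end gives Gia.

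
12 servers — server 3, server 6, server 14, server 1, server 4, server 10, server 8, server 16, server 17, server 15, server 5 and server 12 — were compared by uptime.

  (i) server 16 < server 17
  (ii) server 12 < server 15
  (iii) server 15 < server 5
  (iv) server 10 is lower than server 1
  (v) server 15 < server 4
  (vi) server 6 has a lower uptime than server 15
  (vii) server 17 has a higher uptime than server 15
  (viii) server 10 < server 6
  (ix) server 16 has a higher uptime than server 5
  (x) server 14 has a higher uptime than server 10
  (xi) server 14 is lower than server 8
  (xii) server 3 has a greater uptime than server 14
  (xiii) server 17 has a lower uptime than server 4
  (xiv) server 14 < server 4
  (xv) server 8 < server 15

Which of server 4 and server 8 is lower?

The relevant relations are server 8 < server 15; server 15 < server 5; server 5 < server 16; server 16 < server 17; server 17 < server 4.
Together: server 8 < server 15 < server 5 < server 16 < server 17 < server 4.
So server 8 < server 4; server 8 is the lower of the two.

server 8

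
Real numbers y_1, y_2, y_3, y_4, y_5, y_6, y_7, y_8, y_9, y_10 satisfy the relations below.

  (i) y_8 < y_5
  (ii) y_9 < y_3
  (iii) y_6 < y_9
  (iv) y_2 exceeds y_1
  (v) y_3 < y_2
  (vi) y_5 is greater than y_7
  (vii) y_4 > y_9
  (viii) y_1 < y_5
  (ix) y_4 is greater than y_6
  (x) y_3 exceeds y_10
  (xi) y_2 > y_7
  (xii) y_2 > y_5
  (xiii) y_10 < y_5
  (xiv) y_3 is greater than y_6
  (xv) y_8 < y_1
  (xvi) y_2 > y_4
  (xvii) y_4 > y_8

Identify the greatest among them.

y_8 is not greatest since y_8 < y_5; y_7 is not greatest since y_7 < y_2; y_6 is not greatest since y_6 < y_9; y_9 is not greatest since y_9 < y_3; y_10 is not greatest since y_10 < y_3; y_4 is not greatest since y_4 < y_2; y_1 is not greatest since y_1 < y_5; y_5 is not greatest since y_5 < y_2; y_3 is not greatest since y_3 < y_2.
Only y_2 has nothing above it, so y_2 is the greatest.

y_2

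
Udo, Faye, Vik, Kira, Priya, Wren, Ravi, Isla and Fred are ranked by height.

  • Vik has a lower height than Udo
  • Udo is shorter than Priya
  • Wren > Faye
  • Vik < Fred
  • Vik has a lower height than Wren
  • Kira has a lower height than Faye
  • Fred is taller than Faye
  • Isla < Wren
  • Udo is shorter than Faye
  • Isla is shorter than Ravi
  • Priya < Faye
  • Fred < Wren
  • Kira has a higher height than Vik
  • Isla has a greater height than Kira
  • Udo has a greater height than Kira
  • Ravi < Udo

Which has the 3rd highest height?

Piecing the relations together gives one ordering: Vik < Kira < Isla < Ravi < Udo < Priya < Faye < Fred < Wren.
Counting 3 from the largest end gives Faye.

Faye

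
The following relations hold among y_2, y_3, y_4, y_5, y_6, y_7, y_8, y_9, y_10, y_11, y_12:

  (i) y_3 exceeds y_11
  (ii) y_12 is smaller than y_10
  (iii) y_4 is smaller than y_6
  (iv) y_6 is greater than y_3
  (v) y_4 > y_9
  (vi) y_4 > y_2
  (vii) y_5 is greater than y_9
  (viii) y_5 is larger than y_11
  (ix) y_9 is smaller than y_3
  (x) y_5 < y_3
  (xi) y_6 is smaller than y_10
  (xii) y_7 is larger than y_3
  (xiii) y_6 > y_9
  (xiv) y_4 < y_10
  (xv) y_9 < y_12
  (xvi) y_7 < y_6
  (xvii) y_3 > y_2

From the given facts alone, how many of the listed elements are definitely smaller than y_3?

Directly below y_3: y_2, y_9, y_11, y_5.
No other element is forced below y_3 by the given relations, so the count is 4.

4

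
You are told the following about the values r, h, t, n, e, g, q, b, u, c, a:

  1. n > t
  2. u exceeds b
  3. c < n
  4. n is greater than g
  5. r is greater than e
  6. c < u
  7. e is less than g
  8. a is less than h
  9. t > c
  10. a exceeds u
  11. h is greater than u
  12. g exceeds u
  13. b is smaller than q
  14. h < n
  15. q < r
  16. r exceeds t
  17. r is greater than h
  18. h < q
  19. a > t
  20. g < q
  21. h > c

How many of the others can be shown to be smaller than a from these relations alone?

4

The elements the relations force below a are c, b, u, t — no chain reaches any other.
That is 4.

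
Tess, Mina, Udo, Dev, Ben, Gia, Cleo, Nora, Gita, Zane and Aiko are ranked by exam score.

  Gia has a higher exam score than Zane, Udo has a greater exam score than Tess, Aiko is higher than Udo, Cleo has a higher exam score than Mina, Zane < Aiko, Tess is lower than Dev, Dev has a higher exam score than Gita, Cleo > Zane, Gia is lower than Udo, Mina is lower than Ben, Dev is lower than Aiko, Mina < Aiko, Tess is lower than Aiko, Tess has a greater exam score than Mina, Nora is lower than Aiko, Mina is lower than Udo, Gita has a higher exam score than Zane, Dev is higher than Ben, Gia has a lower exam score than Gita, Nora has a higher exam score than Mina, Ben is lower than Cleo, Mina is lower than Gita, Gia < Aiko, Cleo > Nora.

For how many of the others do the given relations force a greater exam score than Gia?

4

From Gia the given relations immediately reach Gita, Udo, Aiko.
From those, Dev — 4 in total.
Nothing else is reachable above Gia; 4 in all.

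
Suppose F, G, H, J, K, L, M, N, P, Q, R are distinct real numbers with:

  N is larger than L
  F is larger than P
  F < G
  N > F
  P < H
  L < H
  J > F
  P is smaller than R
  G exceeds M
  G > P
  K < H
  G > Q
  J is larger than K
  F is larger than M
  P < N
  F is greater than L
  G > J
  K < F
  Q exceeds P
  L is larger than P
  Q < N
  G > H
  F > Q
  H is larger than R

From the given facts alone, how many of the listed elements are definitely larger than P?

8

The elements the relations force above P are R, Q, L, F, H, N, J, G — no chain reaches any other.
That is 8.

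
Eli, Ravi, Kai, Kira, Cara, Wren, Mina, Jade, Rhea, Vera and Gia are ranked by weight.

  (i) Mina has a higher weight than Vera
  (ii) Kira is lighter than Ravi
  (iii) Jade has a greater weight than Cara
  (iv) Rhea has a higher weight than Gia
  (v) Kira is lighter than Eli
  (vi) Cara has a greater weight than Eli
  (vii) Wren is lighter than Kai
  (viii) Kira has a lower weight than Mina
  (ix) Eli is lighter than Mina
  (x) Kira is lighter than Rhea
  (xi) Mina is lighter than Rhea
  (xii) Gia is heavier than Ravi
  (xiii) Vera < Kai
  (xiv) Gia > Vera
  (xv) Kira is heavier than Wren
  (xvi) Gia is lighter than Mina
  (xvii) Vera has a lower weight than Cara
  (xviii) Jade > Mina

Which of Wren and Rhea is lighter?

Chaining the given relations: Wren < Kira < Ravi < Gia < Mina < Rhea.
So Wren < Rhea; Wren is the lighter of the two.

Wren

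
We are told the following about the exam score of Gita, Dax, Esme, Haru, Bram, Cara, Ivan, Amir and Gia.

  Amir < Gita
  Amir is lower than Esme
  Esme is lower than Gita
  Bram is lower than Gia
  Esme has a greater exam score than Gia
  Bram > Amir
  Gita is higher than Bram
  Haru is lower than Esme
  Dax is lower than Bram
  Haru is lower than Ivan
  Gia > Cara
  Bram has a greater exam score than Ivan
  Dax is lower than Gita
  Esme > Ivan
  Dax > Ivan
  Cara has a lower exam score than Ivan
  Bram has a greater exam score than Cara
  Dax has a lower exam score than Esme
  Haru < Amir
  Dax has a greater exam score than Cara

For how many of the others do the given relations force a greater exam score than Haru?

From Haru the given relations immediately reach Ivan, Amir, Esme.
From those, Dax, Bram, Gita — 6 in total.
From those, Gia — 7 in total.
No other element is forced above Haru by the given relations, so the count is 7.

7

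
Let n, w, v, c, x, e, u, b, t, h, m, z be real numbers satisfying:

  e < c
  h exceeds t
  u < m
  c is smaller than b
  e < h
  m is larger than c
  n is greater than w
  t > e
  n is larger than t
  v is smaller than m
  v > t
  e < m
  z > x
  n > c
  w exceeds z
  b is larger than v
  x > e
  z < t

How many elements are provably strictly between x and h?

2

Chaining upward from x reaches: z, w, t, v, b, m, n.
Chaining downward from h reaches: e, z, t.
Strictly between x and h are those in both lists: z, t — 2 elements.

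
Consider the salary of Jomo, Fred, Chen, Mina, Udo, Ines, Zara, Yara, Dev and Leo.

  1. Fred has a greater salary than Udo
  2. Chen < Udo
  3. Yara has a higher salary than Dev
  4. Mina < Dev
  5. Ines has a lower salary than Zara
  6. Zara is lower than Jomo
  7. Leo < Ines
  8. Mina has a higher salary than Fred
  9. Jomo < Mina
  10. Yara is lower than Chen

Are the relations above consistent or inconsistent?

inconsistent

Chaining the given relations yields Mina < Dev < Yara < Chen < Udo < Fred, so Mina < Fred. But one relation states Fred < Mina. These cannot both hold.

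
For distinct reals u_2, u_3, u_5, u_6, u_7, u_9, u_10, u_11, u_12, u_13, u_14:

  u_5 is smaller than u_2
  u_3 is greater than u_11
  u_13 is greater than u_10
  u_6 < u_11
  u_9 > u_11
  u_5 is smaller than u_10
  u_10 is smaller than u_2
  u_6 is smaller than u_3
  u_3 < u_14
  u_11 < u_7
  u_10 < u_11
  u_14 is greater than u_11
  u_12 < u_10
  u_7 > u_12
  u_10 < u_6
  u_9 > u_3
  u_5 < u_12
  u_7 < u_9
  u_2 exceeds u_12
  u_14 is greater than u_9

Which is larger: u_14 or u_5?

u_5 < u_12 and u_12 < u_10 give u_5 < u_10.
Then u_10 < u_6 extends the chain to u_6.
Then u_6 < u_11 extends the chain to u_11.
With u_11 < u_3: u_5 < u_12 < u_10 < u_6 < u_11 < u_3.
Then u_3 < u_9 extends the chain to u_9.
Then u_9 < u_14 extends the chain to u_14.
So u_5 < u_14; u_14 is the larger of the two.

u_14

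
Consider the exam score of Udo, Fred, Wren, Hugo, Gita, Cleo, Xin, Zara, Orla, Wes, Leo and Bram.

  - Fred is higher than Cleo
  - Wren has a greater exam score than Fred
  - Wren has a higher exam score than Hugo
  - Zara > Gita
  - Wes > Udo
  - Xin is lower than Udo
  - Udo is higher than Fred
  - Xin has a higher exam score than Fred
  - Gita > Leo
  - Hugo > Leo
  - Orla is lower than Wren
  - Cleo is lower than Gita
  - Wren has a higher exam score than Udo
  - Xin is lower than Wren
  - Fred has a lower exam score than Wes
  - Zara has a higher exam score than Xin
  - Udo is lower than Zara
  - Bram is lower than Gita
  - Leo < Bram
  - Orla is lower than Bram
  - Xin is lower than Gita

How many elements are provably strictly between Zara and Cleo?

Chaining upward from Cleo reaches: Fred, Xin, Udo, Gita, Wren, Wes.
Chaining downward from Zara reaches: Fred, Leo, Orla, Xin, Bram, Udo, Gita.
Strictly between Cleo and Zara are those in both lists: Fred, Xin, Udo, Gita — 4 elements.

4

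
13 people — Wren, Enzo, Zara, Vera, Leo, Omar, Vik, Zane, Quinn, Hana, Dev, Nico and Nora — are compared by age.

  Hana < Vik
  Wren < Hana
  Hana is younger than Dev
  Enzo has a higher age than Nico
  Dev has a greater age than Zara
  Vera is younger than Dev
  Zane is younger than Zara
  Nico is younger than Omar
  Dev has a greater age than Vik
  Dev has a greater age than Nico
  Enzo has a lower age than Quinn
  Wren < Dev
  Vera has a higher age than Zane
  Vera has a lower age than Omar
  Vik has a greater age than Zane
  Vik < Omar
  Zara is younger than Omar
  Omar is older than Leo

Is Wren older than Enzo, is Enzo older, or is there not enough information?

Following every chain through Wren: above Wren we get Hana, Vik, Omar, Dev.
Enzo is not reached, and no chain runs the other way from Enzo to Wren.
So the given relations leave the order of Wren and Enzo undetermined.

undetermined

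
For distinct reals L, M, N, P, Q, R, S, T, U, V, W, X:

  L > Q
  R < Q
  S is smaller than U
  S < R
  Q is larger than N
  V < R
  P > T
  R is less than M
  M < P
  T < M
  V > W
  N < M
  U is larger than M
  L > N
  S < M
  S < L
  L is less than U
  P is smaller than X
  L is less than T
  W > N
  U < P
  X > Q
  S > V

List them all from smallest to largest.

Each adjacent pair is fixed by a given relation: N < W; W < V; V < S; S < R; R < Q; Q < L; L < T; T < M; M < U; U < P; P < X. Chaining them end to end gives the full order.

N < W < V < S < R < Q < L < T < M < U < P < X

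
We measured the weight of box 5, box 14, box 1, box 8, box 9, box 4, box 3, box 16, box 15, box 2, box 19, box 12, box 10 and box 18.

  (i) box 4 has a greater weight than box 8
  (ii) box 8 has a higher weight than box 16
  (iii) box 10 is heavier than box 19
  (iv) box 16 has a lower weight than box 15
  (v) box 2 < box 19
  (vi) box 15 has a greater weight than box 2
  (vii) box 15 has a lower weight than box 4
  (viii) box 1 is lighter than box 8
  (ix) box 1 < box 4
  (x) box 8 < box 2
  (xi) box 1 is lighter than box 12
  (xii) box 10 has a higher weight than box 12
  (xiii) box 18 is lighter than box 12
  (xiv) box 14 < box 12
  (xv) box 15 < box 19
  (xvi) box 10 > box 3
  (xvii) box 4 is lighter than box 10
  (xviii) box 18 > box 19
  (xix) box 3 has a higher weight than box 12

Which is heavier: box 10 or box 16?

box 10

box 16 < box 8 and box 8 < box 2 give box 16 < box 2.
Then box 2 < box 19 extends the chain to box 19.
Then box 19 < box 18 extends the chain to box 18.
Then box 18 < box 12 extends the chain to box 12.
With box 12 < box 3: box 16 < box 8 < box 2 < box 19 < box 18 < box 12 < box 3.
With box 3 < box 10: box 16 < box 8 < box 2 < box 19 < box 18 < box 12 < box 3 < box 10.
So box 16 < box 10; box 10 is the heavier of the two.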